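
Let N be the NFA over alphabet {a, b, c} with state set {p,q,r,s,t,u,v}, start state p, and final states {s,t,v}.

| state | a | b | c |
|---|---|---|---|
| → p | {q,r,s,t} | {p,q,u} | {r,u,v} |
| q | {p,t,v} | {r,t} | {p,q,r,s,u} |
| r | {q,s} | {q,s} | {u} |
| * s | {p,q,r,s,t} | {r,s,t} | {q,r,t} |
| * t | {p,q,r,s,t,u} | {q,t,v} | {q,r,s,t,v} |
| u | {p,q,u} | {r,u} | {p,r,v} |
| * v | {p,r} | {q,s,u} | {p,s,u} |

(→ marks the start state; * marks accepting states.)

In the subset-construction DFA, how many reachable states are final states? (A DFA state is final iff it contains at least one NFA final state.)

Start state of the DFA: {p}.
{p} --a--> {q,r,s,t}  [new]
{p} --b--> {p,q,u}  [new]
{p} --c--> {r,u,v}  [new]
{q,r,s,t} --a--> {p,q,r,s,t,u,v}  [new]
{q,r,s,t} --b--> {q,r,s,t,v}  [new]
{q,r,s,t} --c--> {p,q,r,s,t,u,v}  [seen]
{p,q,u} --a--> {p,q,r,s,t,u,v}  [seen]
{p,q,u} --b--> {p,q,r,t,u}  [new]
{p,q,u} --c--> {p,q,r,s,u,v}  [new]
{r,u,v} --a--> {p,q,r,s,u}  [new]
{r,u,v} --b--> {q,r,s,u}  [new]
{r,u,v} --c--> {p,r,s,u,v}  [new]
{p,q,r,s,t,u,v} --a--> {p,q,r,s,t,u,v}  [seen]
{p,q,r,s,t,u,v} --b--> {p,q,r,s,t,u,v}  [seen]
{p,q,r,s,t,u,v} --c--> {p,q,r,s,t,u,v}  [seen]
{q,r,s,t,v} --a--> {p,q,r,s,t,u,v}  [seen]
{q,r,s,t,v} --b--> {q,r,s,t,u,v}  [new]
{q,r,s,t,v} --c--> {p,q,r,s,t,u,v}  [seen]
{p,q,r,t,u} --a--> {p,q,r,s,t,u,v}  [seen]
{p,q,r,t,u} --b--> {p,q,r,s,t,u,v}  [seen]
{p,q,r,t,u} --c--> {p,q,r,s,t,u,v}  [seen]
{p,q,r,s,u,v} --a--> {p,q,r,s,t,u,v}  [seen]
{p,q,r,s,u,v} --b--> {p,q,r,s,t,u}  [new]
{p,q,r,s,u,v} --c--> {p,q,r,s,t,u,v}  [seen]
{p,q,r,s,u} --a--> {p,q,r,s,t,u,v}  [seen]
{p,q,r,s,u} --b--> {p,q,r,s,t,u}  [seen]
{p,q,r,s,u} --c--> {p,q,r,s,t,u,v}  [seen]
{q,r,s,u} --a--> {p,q,r,s,t,u,v}  [seen]
{q,r,s,u} --b--> {q,r,s,t,u}  [new]
{q,r,s,u} --c--> {p,q,r,s,t,u,v}  [seen]
{p,r,s,u,v} --a--> {p,q,r,s,t,u}  [seen]
{p,r,s,u,v} --b--> {p,q,r,s,t,u}  [seen]
{p,r,s,u,v} --c--> {p,q,r,s,t,u,v}  [seen]
{q,r,s,t,u,v} --a--> {p,q,r,s,t,u,v}  [seen]
{q,r,s,t,u,v} --b--> {q,r,s,t,u,v}  [seen]
{q,r,s,t,u,v} --c--> {p,q,r,s,t,u,v}  [seen]
{p,q,r,s,t,u} --a--> {p,q,r,s,t,u,v}  [seen]
{p,q,r,s,t,u} --b--> {p,q,r,s,t,u,v}  [seen]
{p,q,r,s,t,u} --c--> {p,q,r,s,t,u,v}  [seen]
{q,r,s,t,u} --a--> {p,q,r,s,t,u,v}  [seen]
{q,r,s,t,u} --b--> {q,r,s,t,u,v}  [seen]
{q,r,s,t,u} --c--> {p,q,r,s,t,u,v}  [seen]
Reachable DFA states: {p}, {q,r,s,t}, {p,q,u}, {r,u,v}, {p,q,r,s,t,u,v}, {q,r,s,t,v}, {p,q,r,t,u}, {p,q,r,s,u,v}, {p,q,r,s,u}, {q,r,s,u}, {p,r,s,u,v}, {q,r,s,t,u,v}, {p,q,r,s,t,u}, {q,r,s,t,u}.
Accepting DFA states (contain an NFA accepting state): {q,r,s,t}, {r,u,v}, {p,q,r,s,t,u,v}, {q,r,s,t,v}, {p,q,r,t,u}, {p,q,r,s,u,v}, {p,q,r,s,u}, {q,r,s,u}, {p,r,s,u,v}, {q,r,s,t,u,v}, {p,q,r,s,t,u}, {q,r,s,t,u}.

12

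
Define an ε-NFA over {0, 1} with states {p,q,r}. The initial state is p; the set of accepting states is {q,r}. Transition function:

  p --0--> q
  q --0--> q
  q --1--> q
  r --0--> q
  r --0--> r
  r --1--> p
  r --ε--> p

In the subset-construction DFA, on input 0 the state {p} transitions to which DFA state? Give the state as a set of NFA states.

δ(p,0) = {q}.
Union: {q}.

{q}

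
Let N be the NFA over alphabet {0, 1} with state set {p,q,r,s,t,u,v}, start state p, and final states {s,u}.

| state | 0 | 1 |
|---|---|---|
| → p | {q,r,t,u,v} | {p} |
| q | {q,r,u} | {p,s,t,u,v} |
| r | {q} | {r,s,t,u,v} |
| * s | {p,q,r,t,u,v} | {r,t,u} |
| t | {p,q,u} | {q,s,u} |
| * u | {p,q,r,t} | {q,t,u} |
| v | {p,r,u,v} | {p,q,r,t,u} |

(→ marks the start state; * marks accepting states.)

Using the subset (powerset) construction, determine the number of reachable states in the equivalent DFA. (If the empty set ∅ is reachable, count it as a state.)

4

Start state of the DFA: {p}.
{p} --0--> {q,r,t,u,v}  [new]
{p} --1--> {p}  [seen]
{q,r,t,u,v} --0--> {p,q,r,t,u,v}  [new]
{q,r,t,u,v} --1--> {p,q,r,s,t,u,v}  [new]
{p,q,r,t,u,v} --0--> {p,q,r,t,u,v}  [seen]
{p,q,r,t,u,v} --1--> {p,q,r,s,t,u,v}  [seen]
{p,q,r,s,t,u,v} --0--> {p,q,r,t,u,v}  [seen]
{p,q,r,s,t,u,v} --1--> {p,q,r,s,t,u,v}  [seen]
Reachable DFA states: {p}, {q,r,t,u,v}, {p,q,r,t,u,v}, {p,q,r,s,t,u,v}.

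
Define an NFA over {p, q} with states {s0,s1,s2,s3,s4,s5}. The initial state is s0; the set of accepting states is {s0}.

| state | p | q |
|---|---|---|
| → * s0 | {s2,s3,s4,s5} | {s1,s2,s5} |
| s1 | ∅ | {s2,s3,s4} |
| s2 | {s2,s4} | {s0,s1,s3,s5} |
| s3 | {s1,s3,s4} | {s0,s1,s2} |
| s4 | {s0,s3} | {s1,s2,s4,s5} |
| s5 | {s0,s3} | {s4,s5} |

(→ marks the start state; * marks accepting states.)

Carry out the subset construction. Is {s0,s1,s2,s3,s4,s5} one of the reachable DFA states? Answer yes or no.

yes

Start state of the DFA: {s0}.
{s0} --p--> {s2,s3,s4,s5}  [new]
{s0} --q--> {s1,s2,s5}  [new]
{s2,s3,s4,s5} --p--> {s0,s1,s2,s3,s4}  [new]
{s2,s3,s4,s5} --q--> {s0,s1,s2,s3,s4,s5}  [new]
{s1,s2,s5} --p--> {s0,s2,s3,s4}  [new]
{s1,s2,s5} --q--> {s0,s1,s2,s3,s4,s5}  [seen]
{s0,s1,s2,s3,s4} --p--> {s0,s1,s2,s3,s4,s5}  [seen]
{s0,s1,s2,s3,s4} --q--> {s0,s1,s2,s3,s4,s5}  [seen]
{s0,s1,s2,s3,s4,s5} --p--> {s0,s1,s2,s3,s4,s5}  [seen]
{s0,s1,s2,s3,s4,s5} --q--> {s0,s1,s2,s3,s4,s5}  [seen]
{s0,s2,s3,s4} --p--> {s0,s1,s2,s3,s4,s5}  [seen]
{s0,s2,s3,s4} --q--> {s0,s1,s2,s3,s4,s5}  [seen]
Reachable DFA states: {s0}, {s2,s3,s4,s5}, {s1,s2,s5}, {s0,s1,s2,s3,s4}, {s0,s1,s2,s3,s4,s5}, {s0,s2,s3,s4}.
{s0,s1,s2,s3,s4,s5} is among them.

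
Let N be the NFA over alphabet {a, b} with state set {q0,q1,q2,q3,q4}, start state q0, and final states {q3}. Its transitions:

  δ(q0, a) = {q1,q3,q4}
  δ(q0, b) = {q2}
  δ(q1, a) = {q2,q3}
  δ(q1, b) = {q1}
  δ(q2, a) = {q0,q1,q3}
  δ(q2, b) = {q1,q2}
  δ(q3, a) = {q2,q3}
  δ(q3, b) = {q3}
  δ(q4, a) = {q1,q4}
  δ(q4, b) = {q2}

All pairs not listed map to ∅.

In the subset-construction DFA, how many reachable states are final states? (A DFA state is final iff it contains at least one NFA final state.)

Start state of the DFA: {q0}.
{q0} --a--> {q1,q3,q4}  [new]
{q0} --b--> {q2}  [new]
{q1,q3,q4} --a--> {q1,q2,q3,q4}  [new]
{q1,q3,q4} --b--> {q1,q2,q3}  [new]
{q2} --a--> {q0,q1,q3}  [new]
{q2} --b--> {q1,q2}  [new]
{q1,q2,q3,q4} --a--> {q0,q1,q2,q3,q4}  [new]
{q1,q2,q3,q4} --b--> {q1,q2,q3}  [seen]
{q1,q2,q3} --a--> {q0,q1,q2,q3}  [new]
{q1,q2,q3} --b--> {q1,q2,q3}  [seen]
{q0,q1,q3} --a--> {q1,q2,q3,q4}  [seen]
{q0,q1,q3} --b--> {q1,q2,q3}  [seen]
{q1,q2} --a--> {q0,q1,q2,q3}  [seen]
{q1,q2} --b--> {q1,q2}  [seen]
{q0,q1,q2,q3,q4} --a--> {q0,q1,q2,q3,q4}  [seen]
{q0,q1,q2,q3,q4} --b--> {q1,q2,q3}  [seen]
{q0,q1,q2,q3} --a--> {q0,q1,q2,q3,q4}  [seen]
{q0,q1,q2,q3} --b--> {q1,q2,q3}  [seen]
Reachable DFA states: {q0}, {q1,q3,q4}, {q2}, {q1,q2,q3,q4}, {q1,q2,q3}, {q0,q1,q3}, {q1,q2}, {q0,q1,q2,q3,q4}, {q0,q1,q2,q3}.
Accepting DFA states (contain an NFA accepting state): {q1,q3,q4}, {q1,q2,q3,q4}, {q1,q2,q3}, {q0,q1,q3}, {q0,q1,q2,q3,q4}, {q0,q1,q2,q3}.

6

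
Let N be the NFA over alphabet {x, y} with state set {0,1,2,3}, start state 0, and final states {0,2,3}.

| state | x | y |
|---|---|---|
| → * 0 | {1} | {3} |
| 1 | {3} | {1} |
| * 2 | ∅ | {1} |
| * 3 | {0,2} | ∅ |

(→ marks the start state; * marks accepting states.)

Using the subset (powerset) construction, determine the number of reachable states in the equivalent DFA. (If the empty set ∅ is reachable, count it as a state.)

Start state of the DFA: {0}.
{0} --x--> {1}  [new]
{0} --y--> {3}  [new]
{1} --x--> {3}  [seen]
{1} --y--> {1}  [seen]
{3} --x--> {0,2}  [new]
{3} --y--> ∅  [new]
{0,2} --x--> {1}  [seen]
{0,2} --y--> {1,3}  [new]
∅ --x--> ∅  [seen]
∅ --y--> ∅  [seen]
{1,3} --x--> {0,2,3}  [new]
{1,3} --y--> {1}  [seen]
{0,2,3} --x--> {0,1,2}  [new]
{0,2,3} --y--> {1,3}  [seen]
{0,1,2} --x--> {1,3}  [seen]
{0,1,2} --y--> {1,3}  [seen]
Reachable DFA states: {0}, {1}, {3}, {0,2}, ∅, {1,3}, {0,2,3}, {0,1,2}.

8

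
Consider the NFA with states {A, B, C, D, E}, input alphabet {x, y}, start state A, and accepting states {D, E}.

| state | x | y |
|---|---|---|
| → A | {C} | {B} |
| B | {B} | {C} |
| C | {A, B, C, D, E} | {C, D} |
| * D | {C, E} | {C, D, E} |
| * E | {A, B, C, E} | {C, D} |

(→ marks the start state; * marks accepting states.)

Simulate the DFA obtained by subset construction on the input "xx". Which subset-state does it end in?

Start: {A}.
δ(A,x) = {C}.
Union: {C}.
After x: {C}.
δ(C,x) = {A, B, C, D, E}.
Union: {A, B, C, D, E}.
After x: {A, B, C, D, E}.

{A, B, C, D, E}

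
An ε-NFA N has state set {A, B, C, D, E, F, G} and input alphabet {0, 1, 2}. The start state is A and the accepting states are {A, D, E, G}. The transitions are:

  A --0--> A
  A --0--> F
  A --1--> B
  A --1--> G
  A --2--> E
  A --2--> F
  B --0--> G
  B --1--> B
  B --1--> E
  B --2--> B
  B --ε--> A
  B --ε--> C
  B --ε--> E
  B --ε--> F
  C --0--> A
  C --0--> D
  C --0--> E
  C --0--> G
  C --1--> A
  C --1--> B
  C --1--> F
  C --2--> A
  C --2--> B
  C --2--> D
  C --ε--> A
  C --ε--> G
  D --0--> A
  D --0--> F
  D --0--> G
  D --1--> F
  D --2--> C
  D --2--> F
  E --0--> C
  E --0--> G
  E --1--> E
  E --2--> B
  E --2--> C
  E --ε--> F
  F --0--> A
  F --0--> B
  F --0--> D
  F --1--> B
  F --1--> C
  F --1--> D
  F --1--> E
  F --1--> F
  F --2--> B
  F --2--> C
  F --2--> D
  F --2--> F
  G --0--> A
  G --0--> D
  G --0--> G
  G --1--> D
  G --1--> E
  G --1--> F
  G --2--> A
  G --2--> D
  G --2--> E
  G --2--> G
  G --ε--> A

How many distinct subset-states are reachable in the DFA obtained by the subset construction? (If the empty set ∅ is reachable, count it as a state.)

Start state of the DFA: {A} (ε-closure of the NFA start).
{A} --0--> {A, F}  [new]
{A} --1--> {A, B, C, E, F, G}  [new]
{A} --2--> {E, F}  [new]
{A, F} --0--> {A, B, C, D, E, F, G}  [new]
{A, F} --1--> {A, B, C, D, E, F, G}  [seen]
{A, F} --2--> {A, B, C, D, E, F, G}  [seen]
{A, B, C, E, F, G} --0--> {A, B, C, D, E, F, G}  [seen]
{A, B, C, E, F, G} --1--> {A, B, C, D, E, F, G}  [seen]
{A, B, C, E, F, G} --2--> {A, B, C, D, E, F, G}  [seen]
{E, F} --0--> {A, B, C, D, E, F, G}  [seen]
{E, F} --1--> {A, B, C, D, E, F, G}  [seen]
{E, F} --2--> {A, B, C, D, E, F, G}  [seen]
{A, B, C, D, E, F, G} --0--> {A, B, C, D, E, F, G}  [seen]
{A, B, C, D, E, F, G} --1--> {A, B, C, D, E, F, G}  [seen]
{A, B, C, D, E, F, G} --2--> {A, B, C, D, E, F, G}  [seen]
Reachable DFA states: {A}, {A, F}, {A, B, C, E, F, G}, {E, F}, {A, B, C, D, E, F, G}.

5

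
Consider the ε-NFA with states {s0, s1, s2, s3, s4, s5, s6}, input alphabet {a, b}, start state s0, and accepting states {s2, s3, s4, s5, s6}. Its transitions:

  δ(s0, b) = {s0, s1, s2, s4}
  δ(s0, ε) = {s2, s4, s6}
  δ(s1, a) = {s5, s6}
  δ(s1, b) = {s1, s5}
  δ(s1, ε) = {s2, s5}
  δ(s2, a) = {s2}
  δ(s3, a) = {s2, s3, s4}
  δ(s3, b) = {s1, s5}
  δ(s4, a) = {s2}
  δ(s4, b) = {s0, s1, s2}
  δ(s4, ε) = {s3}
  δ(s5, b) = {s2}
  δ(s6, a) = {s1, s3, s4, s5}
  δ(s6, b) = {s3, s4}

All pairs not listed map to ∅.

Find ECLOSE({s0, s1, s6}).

Begin with {s0, s1, s6}.
s0 →ε {s2, s4, s6}; add s2, s4.
s4 →ε {s3}; add s3.
s1 →ε {s2, s5}; add s5.
ε-closure = {s0, s1, s2, s3, s4, s5, s6}.

{s0, s1, s2, s3, s4, s5, s6}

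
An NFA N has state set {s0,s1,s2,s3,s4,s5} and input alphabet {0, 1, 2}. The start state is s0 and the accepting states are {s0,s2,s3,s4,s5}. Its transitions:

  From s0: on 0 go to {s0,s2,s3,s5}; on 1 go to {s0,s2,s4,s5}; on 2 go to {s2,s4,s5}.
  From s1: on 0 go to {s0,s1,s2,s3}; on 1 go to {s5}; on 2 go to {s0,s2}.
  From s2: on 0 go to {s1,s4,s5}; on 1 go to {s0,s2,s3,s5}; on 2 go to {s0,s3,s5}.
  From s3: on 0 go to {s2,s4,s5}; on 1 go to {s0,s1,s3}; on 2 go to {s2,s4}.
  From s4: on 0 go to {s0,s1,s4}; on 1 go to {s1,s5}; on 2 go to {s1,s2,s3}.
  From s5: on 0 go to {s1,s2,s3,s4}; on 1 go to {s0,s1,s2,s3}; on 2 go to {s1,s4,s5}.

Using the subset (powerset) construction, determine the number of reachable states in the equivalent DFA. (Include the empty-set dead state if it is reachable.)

Start state of the DFA: {s0}.
{s0} --0--> {s0,s2,s3,s5}  [new]
{s0} --1--> {s0,s2,s4,s5}  [new]
{s0} --2--> {s2,s4,s5}  [new]
{s0,s2,s3,s5} --0--> {s0,s1,s2,s3,s4,s5}  [new]
{s0,s2,s3,s5} --1--> {s0,s1,s2,s3,s4,s5}  [seen]
{s0,s2,s3,s5} --2--> {s0,s1,s2,s3,s4,s5}  [seen]
{s0,s2,s4,s5} --0--> {s0,s1,s2,s3,s4,s5}  [seen]
{s0,s2,s4,s5} --1--> {s0,s1,s2,s3,s4,s5}  [seen]
{s0,s2,s4,s5} --2--> {s0,s1,s2,s3,s4,s5}  [seen]
{s2,s4,s5} --0--> {s0,s1,s2,s3,s4,s5}  [seen]
{s2,s4,s5} --1--> {s0,s1,s2,s3,s5}  [new]
{s2,s4,s5} --2--> {s0,s1,s2,s3,s4,s5}  [seen]
{s0,s1,s2,s3,s4,s5} --0--> {s0,s1,s2,s3,s4,s5}  [seen]
{s0,s1,s2,s3,s4,s5} --1--> {s0,s1,s2,s3,s4,s5}  [seen]
{s0,s1,s2,s3,s4,s5} --2--> {s0,s1,s2,s3,s4,s5}  [seen]
{s0,s1,s2,s3,s5} --0--> {s0,s1,s2,s3,s4,s5}  [seen]
{s0,s1,s2,s3,s5} --1--> {s0,s1,s2,s3,s4,s5}  [seen]
{s0,s1,s2,s3,s5} --2--> {s0,s1,s2,s3,s4,s5}  [seen]
Reachable DFA states: {s0}, {s0,s2,s3,s5}, {s0,s2,s4,s5}, {s2,s4,s5}, {s0,s1,s2,s3,s4,s5}, {s0,s1,s2,s3,s5}.

6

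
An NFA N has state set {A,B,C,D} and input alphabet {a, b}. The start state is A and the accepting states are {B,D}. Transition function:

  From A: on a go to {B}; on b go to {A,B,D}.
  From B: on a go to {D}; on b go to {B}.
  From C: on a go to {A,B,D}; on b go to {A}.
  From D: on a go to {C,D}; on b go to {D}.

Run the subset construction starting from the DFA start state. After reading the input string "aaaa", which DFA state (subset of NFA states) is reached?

Start: {A}.
δ(A,a) = {B}.
Union: {B}.
After a: {B}.
δ(B,a) = {D}.
Union: {D}.
After a: {D}.
δ(D,a) = {C,D}.
Union: {C,D}.
After a: {C,D}.
δ(C,a) = {A,B,D}; δ(D,a) = {C,D}.
Union: {A,B,C,D}.
After a: {A,B,C,D}.

{A,B,C,D}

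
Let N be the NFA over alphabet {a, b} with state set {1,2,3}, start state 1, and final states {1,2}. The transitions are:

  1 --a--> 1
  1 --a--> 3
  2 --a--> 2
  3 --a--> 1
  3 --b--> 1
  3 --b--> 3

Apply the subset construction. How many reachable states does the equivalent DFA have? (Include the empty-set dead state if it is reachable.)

3

Start state of the DFA: {1}.
{1} --a--> {1,3}  [new]
{1} --b--> ∅  [new]
{1,3} --a--> {1,3}  [seen]
{1,3} --b--> {1,3}  [seen]
∅ --a--> ∅  [seen]
∅ --b--> ∅  [seen]
Reachable DFA states: {1}, {1,3}, ∅.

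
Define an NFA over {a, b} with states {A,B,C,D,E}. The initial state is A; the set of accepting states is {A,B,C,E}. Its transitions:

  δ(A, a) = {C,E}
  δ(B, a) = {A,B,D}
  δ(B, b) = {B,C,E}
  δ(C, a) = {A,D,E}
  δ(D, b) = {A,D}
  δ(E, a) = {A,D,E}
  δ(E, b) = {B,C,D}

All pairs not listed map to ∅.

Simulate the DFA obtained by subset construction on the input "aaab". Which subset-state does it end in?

{A,B,C,D}

Start: {A}.
δ(A,a) = {C,E}.
Union: {C,E}.
After a: {C,E}.
δ(C,a) = {A,D,E}; δ(E,a) = {A,D,E}.
Union: {A,D,E}.
After a: {A,D,E}.
δ(A,a) = {C,E}; δ(D,a) = ∅; δ(E,a) = {A,D,E}.
Union: {A,C,D,E}.
After a: {A,C,D,E}.
δ(A,b) = ∅; δ(C,b) = ∅; δ(D,b) = {A,D}; δ(E,b) = {B,C,D}.
Union: {A,B,C,D}.
After b: {A,B,C,D}.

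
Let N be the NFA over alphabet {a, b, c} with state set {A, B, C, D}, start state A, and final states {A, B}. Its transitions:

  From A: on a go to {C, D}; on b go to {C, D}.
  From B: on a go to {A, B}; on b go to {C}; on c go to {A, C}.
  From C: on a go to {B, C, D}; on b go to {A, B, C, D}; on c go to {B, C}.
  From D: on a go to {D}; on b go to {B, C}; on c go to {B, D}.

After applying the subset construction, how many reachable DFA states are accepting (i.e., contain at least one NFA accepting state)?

3

Start state of the DFA: {A}.
{A} --a--> {C, D}  [new]
{A} --b--> {C, D}  [seen]
{A} --c--> ∅  [new]
{C, D} --a--> {B, C, D}  [new]
{C, D} --b--> {A, B, C, D}  [new]
{C, D} --c--> {B, C, D}  [seen]
∅ --a--> ∅  [seen]
∅ --b--> ∅  [seen]
∅ --c--> ∅  [seen]
{B, C, D} --a--> {A, B, C, D}  [seen]
{B, C, D} --b--> {A, B, C, D}  [seen]
{B, C, D} --c--> {A, B, C, D}  [seen]
{A, B, C, D} --a--> {A, B, C, D}  [seen]
{A, B, C, D} --b--> {A, B, C, D}  [seen]
{A, B, C, D} --c--> {A, B, C, D}  [seen]
Reachable DFA states: {A}, {C, D}, ∅, {B, C, D}, {A, B, C, D}.
Accepting DFA states (contain an NFA accepting state): {A}, {B, C, D}, {A, B, C, D}.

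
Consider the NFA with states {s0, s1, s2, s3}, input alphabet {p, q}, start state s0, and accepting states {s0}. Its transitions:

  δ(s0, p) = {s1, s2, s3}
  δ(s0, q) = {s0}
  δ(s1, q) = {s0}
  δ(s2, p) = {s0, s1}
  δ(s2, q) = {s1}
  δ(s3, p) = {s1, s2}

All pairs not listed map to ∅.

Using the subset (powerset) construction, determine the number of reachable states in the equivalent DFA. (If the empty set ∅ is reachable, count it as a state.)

Start state of the DFA: {s0}.
{s0} --p--> {s1, s2, s3}  [new]
{s0} --q--> {s0}  [seen]
{s1, s2, s3} --p--> {s0, s1, s2}  [new]
{s1, s2, s3} --q--> {s0, s1}  [new]
{s0, s1, s2} --p--> {s0, s1, s2, s3}  [new]
{s0, s1, s2} --q--> {s0, s1}  [seen]
{s0, s1} --p--> {s1, s2, s3}  [seen]
{s0, s1} --q--> {s0}  [seen]
{s0, s1, s2, s3} --p--> {s0, s1, s2, s3}  [seen]
{s0, s1, s2, s3} --q--> {s0, s1}  [seen]
Reachable DFA states: {s0}, {s1, s2, s3}, {s0, s1, s2}, {s0, s1}, {s0, s1, s2, s3}.

5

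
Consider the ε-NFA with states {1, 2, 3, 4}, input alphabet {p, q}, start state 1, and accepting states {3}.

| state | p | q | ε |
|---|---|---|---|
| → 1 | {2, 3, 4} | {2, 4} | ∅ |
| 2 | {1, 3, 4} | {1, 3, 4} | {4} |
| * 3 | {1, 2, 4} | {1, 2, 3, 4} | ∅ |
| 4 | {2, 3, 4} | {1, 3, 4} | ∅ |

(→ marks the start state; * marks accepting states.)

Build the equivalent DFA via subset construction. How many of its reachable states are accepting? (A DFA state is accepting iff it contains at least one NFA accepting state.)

3

Start state of the DFA: {1} (ε-closure of the NFA start).
{1} --p--> {2, 3, 4}  [new]
{1} --q--> {2, 4}  [new]
{2, 3, 4} --p--> {1, 2, 3, 4}  [new]
{2, 3, 4} --q--> {1, 2, 3, 4}  [seen]
{2, 4} --p--> {1, 2, 3, 4}  [seen]
{2, 4} --q--> {1, 3, 4}  [new]
{1, 2, 3, 4} --p--> {1, 2, 3, 4}  [seen]
{1, 2, 3, 4} --q--> {1, 2, 3, 4}  [seen]
{1, 3, 4} --p--> {1, 2, 3, 4}  [seen]
{1, 3, 4} --q--> {1, 2, 3, 4}  [seen]
Reachable DFA states: {1}, {2, 3, 4}, {2, 4}, {1, 2, 3, 4}, {1, 3, 4}.
Accepting DFA states (contain an NFA accepting state): {2, 3, 4}, {1, 2, 3, 4}, {1, 3, 4}.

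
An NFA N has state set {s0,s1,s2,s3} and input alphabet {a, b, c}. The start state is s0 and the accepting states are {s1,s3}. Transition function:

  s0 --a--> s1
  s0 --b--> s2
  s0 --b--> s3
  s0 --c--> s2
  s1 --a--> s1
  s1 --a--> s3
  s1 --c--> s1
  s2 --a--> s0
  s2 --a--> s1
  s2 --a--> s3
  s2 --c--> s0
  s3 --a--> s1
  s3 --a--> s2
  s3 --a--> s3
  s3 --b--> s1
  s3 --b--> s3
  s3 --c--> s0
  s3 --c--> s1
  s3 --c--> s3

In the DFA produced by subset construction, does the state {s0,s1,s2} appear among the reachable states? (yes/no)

Start state of the DFA: {s0}.
{s0} --a--> {s1}  [new]
{s0} --b--> {s2,s3}  [new]
{s0} --c--> {s2}  [new]
{s1} --a--> {s1,s3}  [new]
{s1} --b--> ∅  [new]
{s1} --c--> {s1}  [seen]
{s2,s3} --a--> {s0,s1,s2,s3}  [new]
{s2,s3} --b--> {s1,s3}  [seen]
{s2,s3} --c--> {s0,s1,s3}  [new]
{s2} --a--> {s0,s1,s3}  [seen]
{s2} --b--> ∅  [seen]
{s2} --c--> {s0}  [seen]
{s1,s3} --a--> {s1,s2,s3}  [new]
{s1,s3} --b--> {s1,s3}  [seen]
{s1,s3} --c--> {s0,s1,s3}  [seen]
∅ --a--> ∅  [seen]
∅ --b--> ∅  [seen]
∅ --c--> ∅  [seen]
{s0,s1,s2,s3} --a--> {s0,s1,s2,s3}  [seen]
{s0,s1,s2,s3} --b--> {s1,s2,s3}  [seen]
{s0,s1,s2,s3} --c--> {s0,s1,s2,s3}  [seen]
{s0,s1,s3} --a--> {s1,s2,s3}  [seen]
{s0,s1,s3} --b--> {s1,s2,s3}  [seen]
{s0,s1,s3} --c--> {s0,s1,s2,s3}  [seen]
{s1,s2,s3} --a--> {s0,s1,s2,s3}  [seen]
{s1,s2,s3} --b--> {s1,s3}  [seen]
{s1,s2,s3} --c--> {s0,s1,s3}  [seen]
Reachable DFA states: {s0}, {s1}, {s2,s3}, {s2}, {s1,s3}, ∅, {s0,s1,s2,s3}, {s0,s1,s3}, {s1,s2,s3}.
{s0,s1,s2} is not among them.

no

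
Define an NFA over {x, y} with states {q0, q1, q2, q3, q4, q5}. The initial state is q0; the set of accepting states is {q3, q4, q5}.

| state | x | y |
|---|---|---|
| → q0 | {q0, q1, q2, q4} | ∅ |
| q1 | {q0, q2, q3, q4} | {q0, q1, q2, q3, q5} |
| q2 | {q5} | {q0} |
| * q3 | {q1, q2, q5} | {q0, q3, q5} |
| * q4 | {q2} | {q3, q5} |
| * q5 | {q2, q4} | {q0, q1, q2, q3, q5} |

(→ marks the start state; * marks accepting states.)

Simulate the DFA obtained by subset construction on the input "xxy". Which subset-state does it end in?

Start: {q0}.
δ(q0,x) = {q0, q1, q2, q4}.
Union: {q0, q1, q2, q4}.
After x: {q0, q1, q2, q4}.
δ(q0,x) = {q0, q1, q2, q4}; δ(q1,x) = {q0, q2, q3, q4}; δ(q2,x) = {q5}; δ(q4,x) = {q2}.
Union: {q0, q1, q2, q3, q4, q5}.
After x: {q0, q1, q2, q3, q4, q5}.
δ(q0,y) = ∅; δ(q1,y) = {q0, q1, q2, q3, q5}; δ(q2,y) = {q0}; δ(q3,y) = {q0, q3, q5}; δ(q4,y) = {q3, q5}; δ(q5,y) = {q0, q1, q2, q3, q5}.
Union: {q0, q1, q2, q3, q5}.
After y: {q0, q1, q2, q3, q5}.

{q0, q1, q2, q3, q5}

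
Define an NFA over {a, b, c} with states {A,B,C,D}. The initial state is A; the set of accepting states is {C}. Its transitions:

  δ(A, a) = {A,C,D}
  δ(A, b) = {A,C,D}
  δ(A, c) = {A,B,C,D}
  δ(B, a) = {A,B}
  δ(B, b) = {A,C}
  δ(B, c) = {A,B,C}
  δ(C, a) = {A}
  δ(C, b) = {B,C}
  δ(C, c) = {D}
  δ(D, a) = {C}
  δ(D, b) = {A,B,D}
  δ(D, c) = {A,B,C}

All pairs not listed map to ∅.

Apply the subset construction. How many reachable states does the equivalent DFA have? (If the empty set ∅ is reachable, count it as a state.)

Start state of the DFA: {A}.
{A} --a--> {A,C,D}  [new]
{A} --b--> {A,C,D}  [seen]
{A} --c--> {A,B,C,D}  [new]
{A,C,D} --a--> {A,C,D}  [seen]
{A,C,D} --b--> {A,B,C,D}  [seen]
{A,C,D} --c--> {A,B,C,D}  [seen]
{A,B,C,D} --a--> {A,B,C,D}  [seen]
{A,B,C,D} --b--> {A,B,C,D}  [seen]
{A,B,C,D} --c--> {A,B,C,D}  [seen]
Reachable DFA states: {A}, {A,C,D}, {A,B,C,D}.

3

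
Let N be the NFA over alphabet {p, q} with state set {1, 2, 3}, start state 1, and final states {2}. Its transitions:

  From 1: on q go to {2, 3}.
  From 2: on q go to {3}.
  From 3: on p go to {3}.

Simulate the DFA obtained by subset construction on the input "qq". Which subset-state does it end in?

Start: {1}.
δ(1,q) = {2, 3}.
Union: {2, 3}.
After q: {2, 3}.
δ(2,q) = {3}; δ(3,q) = ∅.
Union: {3}.
After q: {3}.

{3}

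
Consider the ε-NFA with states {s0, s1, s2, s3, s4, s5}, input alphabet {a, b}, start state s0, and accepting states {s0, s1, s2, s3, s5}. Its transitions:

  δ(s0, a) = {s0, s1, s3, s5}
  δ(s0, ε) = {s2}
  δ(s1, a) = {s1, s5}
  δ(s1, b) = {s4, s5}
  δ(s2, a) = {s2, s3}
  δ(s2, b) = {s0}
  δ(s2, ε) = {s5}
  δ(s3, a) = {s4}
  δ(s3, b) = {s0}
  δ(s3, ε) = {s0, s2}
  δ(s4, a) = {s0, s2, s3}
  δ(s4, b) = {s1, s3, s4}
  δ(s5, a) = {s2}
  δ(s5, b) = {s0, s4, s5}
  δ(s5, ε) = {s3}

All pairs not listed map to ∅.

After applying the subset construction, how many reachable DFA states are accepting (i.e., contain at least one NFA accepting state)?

Start state of the DFA: {s0, s2, s3, s5} (ε-closure of the NFA start).
{s0, s2, s3, s5} --a--> {s0, s1, s2, s3, s4, s5}  [new]
{s0, s2, s3, s5} --b--> {s0, s2, s3, s4, s5}  [new]
{s0, s1, s2, s3, s4, s5} --a--> {s0, s1, s2, s3, s4, s5}  [seen]
{s0, s1, s2, s3, s4, s5} --b--> {s0, s1, s2, s3, s4, s5}  [seen]
{s0, s2, s3, s4, s5} --a--> {s0, s1, s2, s3, s4, s5}  [seen]
{s0, s2, s3, s4, s5} --b--> {s0, s1, s2, s3, s4, s5}  [seen]
Reachable DFA states: {s0, s2, s3, s5}, {s0, s1, s2, s3, s4, s5}, {s0, s2, s3, s4, s5}.
Accepting DFA states (contain an NFA accepting state): {s0, s2, s3, s5}, {s0, s1, s2, s3, s4, s5}, {s0, s2, s3, s4, s5}.

3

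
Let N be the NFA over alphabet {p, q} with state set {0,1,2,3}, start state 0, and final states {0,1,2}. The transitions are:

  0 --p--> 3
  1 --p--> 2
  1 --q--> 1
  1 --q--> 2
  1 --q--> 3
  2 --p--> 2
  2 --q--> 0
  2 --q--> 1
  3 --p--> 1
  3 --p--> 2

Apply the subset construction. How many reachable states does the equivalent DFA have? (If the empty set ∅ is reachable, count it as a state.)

Start state of the DFA: {0}.
{0} --p--> {3}  [new]
{0} --q--> ∅  [new]
{3} --p--> {1,2}  [new]
{3} --q--> ∅  [seen]
∅ --p--> ∅  [seen]
∅ --q--> ∅  [seen]
{1,2} --p--> {2}  [new]
{1,2} --q--> {0,1,2,3}  [new]
{2} --p--> {2}  [seen]
{2} --q--> {0,1}  [new]
{0,1,2,3} --p--> {1,2,3}  [new]
{0,1,2,3} --q--> {0,1,2,3}  [seen]
{0,1} --p--> {2,3}  [new]
{0,1} --q--> {1,2,3}  [seen]
{1,2,3} --p--> {1,2}  [seen]
{1,2,3} --q--> {0,1,2,3}  [seen]
{2,3} --p--> {1,2}  [seen]
{2,3} --q--> {0,1}  [seen]
Reachable DFA states: {0}, {3}, ∅, {1,2}, {2}, {0,1,2,3}, {0,1}, {1,2,3}, {2,3}.

9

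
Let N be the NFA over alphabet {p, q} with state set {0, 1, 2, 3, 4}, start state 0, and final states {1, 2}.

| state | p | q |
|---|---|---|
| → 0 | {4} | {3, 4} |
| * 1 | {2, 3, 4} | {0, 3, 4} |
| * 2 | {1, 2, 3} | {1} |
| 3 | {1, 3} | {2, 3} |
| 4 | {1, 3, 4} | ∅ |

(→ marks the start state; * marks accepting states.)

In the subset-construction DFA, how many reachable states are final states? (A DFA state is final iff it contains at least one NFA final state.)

6

Start state of the DFA: {0}.
{0} --p--> {4}  [new]
{0} --q--> {3, 4}  [new]
{4} --p--> {1, 3, 4}  [new]
{4} --q--> ∅  [new]
{3, 4} --p--> {1, 3, 4}  [seen]
{3, 4} --q--> {2, 3}  [new]
{1, 3, 4} --p--> {1, 2, 3, 4}  [new]
{1, 3, 4} --q--> {0, 2, 3, 4}  [new]
∅ --p--> ∅  [seen]
∅ --q--> ∅  [seen]
{2, 3} --p--> {1, 2, 3}  [new]
{2, 3} --q--> {1, 2, 3}  [seen]
{1, 2, 3, 4} --p--> {1, 2, 3, 4}  [seen]
{1, 2, 3, 4} --q--> {0, 1, 2, 3, 4}  [new]
{0, 2, 3, 4} --p--> {1, 2, 3, 4}  [seen]
{0, 2, 3, 4} --q--> {1, 2, 3, 4}  [seen]
{1, 2, 3} --p--> {1, 2, 3, 4}  [seen]
{1, 2, 3} --q--> {0, 1, 2, 3, 4}  [seen]
{0, 1, 2, 3, 4} --p--> {1, 2, 3, 4}  [seen]
{0, 1, 2, 3, 4} --q--> {0, 1, 2, 3, 4}  [seen]
Reachable DFA states: {0}, {4}, {3, 4}, {1, 3, 4}, ∅, {2, 3}, {1, 2, 3, 4}, {0, 2, 3, 4}, {1, 2, 3}, {0, 1, 2, 3, 4}.
Accepting DFA states (contain an NFA accepting state): {1, 3, 4}, {2, 3}, {1, 2, 3, 4}, {0, 2, 3, 4}, {1, 2, 3}, {0, 1, 2, 3, 4}.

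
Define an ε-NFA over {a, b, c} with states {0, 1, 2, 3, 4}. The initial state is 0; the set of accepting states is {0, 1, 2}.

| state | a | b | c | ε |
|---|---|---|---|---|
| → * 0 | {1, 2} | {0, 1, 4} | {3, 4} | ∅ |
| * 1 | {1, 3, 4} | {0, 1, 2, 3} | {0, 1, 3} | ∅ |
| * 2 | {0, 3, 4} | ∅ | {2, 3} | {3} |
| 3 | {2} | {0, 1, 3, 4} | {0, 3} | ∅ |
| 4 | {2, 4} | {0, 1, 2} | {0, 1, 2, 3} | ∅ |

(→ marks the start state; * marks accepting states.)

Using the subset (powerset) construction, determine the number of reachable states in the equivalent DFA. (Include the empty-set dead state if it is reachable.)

9

Start state of the DFA: {0} (ε-closure of the NFA start).
{0} --a--> {1, 2, 3}  [new]
{0} --b--> {0, 1, 4}  [new]
{0} --c--> {3, 4}  [new]
{1, 2, 3} --a--> {0, 1, 2, 3, 4}  [new]
{1, 2, 3} --b--> {0, 1, 2, 3, 4}  [seen]
{1, 2, 3} --c--> {0, 1, 2, 3}  [new]
{0, 1, 4} --a--> {1, 2, 3, 4}  [new]
{0, 1, 4} --b--> {0, 1, 2, 3, 4}  [seen]
{0, 1, 4} --c--> {0, 1, 2, 3, 4}  [seen]
{3, 4} --a--> {2, 3, 4}  [new]
{3, 4} --b--> {0, 1, 2, 3, 4}  [seen]
{3, 4} --c--> {0, 1, 2, 3}  [seen]
{0, 1, 2, 3, 4} --a--> {0, 1, 2, 3, 4}  [seen]
{0, 1, 2, 3, 4} --b--> {0, 1, 2, 3, 4}  [seen]
{0, 1, 2, 3, 4} --c--> {0, 1, 2, 3, 4}  [seen]
{0, 1, 2, 3} --a--> {0, 1, 2, 3, 4}  [seen]
{0, 1, 2, 3} --b--> {0, 1, 2, 3, 4}  [seen]
{0, 1, 2, 3} --c--> {0, 1, 2, 3, 4}  [seen]
{1, 2, 3, 4} --a--> {0, 1, 2, 3, 4}  [seen]
{1, 2, 3, 4} --b--> {0, 1, 2, 3, 4}  [seen]
{1, 2, 3, 4} --c--> {0, 1, 2, 3}  [seen]
{2, 3, 4} --a--> {0, 2, 3, 4}  [new]
{2, 3, 4} --b--> {0, 1, 2, 3, 4}  [seen]
{2, 3, 4} --c--> {0, 1, 2, 3}  [seen]
{0, 2, 3, 4} --a--> {0, 1, 2, 3, 4}  [seen]
{0, 2, 3, 4} --b--> {0, 1, 2, 3, 4}  [seen]
{0, 2, 3, 4} --c--> {0, 1, 2, 3, 4}  [seen]
Reachable DFA states: {0}, {1, 2, 3}, {0, 1, 4}, {3, 4}, {0, 1, 2, 3, 4}, {0, 1, 2, 3}, {1, 2, 3, 4}, {2, 3, 4}, {0, 2, 3, 4}.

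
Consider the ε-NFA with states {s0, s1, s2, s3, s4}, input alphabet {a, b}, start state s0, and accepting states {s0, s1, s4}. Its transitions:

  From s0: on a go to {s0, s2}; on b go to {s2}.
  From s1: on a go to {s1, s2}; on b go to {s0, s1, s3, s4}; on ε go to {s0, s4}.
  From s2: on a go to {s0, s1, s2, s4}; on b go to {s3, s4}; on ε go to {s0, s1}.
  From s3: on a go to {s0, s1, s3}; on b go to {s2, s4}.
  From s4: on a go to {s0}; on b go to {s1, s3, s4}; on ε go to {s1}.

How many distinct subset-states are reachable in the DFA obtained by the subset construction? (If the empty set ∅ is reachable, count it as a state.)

Start state of the DFA: {s0} (ε-closure of the NFA start).
{s0} --a--> {s0, s1, s2, s4}  [new]
{s0} --b--> {s0, s1, s2, s4}  [seen]
{s0, s1, s2, s4} --a--> {s0, s1, s2, s4}  [seen]
{s0, s1, s2, s4} --b--> {s0, s1, s2, s3, s4}  [new]
{s0, s1, s2, s3, s4} --a--> {s0, s1, s2, s3, s4}  [seen]
{s0, s1, s2, s3, s4} --b--> {s0, s1, s2, s3, s4}  [seen]
Reachable DFA states: {s0}, {s0, s1, s2, s4}, {s0, s1, s2, s3, s4}.

3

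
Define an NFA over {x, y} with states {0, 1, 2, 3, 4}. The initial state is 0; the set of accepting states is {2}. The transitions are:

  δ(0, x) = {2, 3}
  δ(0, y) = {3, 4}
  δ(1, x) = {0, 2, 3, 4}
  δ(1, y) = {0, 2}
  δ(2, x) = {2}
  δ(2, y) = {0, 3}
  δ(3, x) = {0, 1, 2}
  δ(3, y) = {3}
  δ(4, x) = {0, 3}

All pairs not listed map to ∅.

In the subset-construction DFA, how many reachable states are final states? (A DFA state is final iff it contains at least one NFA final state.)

Start state of the DFA: {0}.
{0} --x--> {2, 3}  [new]
{0} --y--> {3, 4}  [new]
{2, 3} --x--> {0, 1, 2}  [new]
{2, 3} --y--> {0, 3}  [new]
{3, 4} --x--> {0, 1, 2, 3}  [new]
{3, 4} --y--> {3}  [new]
{0, 1, 2} --x--> {0, 2, 3, 4}  [new]
{0, 1, 2} --y--> {0, 2, 3, 4}  [seen]
{0, 3} --x--> {0, 1, 2, 3}  [seen]
{0, 3} --y--> {3, 4}  [seen]
{0, 1, 2, 3} --x--> {0, 1, 2, 3, 4}  [new]
{0, 1, 2, 3} --y--> {0, 2, 3, 4}  [seen]
{3} --x--> {0, 1, 2}  [seen]
{3} --y--> {3}  [seen]
{0, 2, 3, 4} --x--> {0, 1, 2, 3}  [seen]
{0, 2, 3, 4} --y--> {0, 3, 4}  [new]
{0, 1, 2, 3, 4} --x--> {0, 1, 2, 3, 4}  [seen]
{0, 1, 2, 3, 4} --y--> {0, 2, 3, 4}  [seen]
{0, 3, 4} --x--> {0, 1, 2, 3}  [seen]
{0, 3, 4} --y--> {3, 4}  [seen]
Reachable DFA states: {0}, {2, 3}, {3, 4}, {0, 1, 2}, {0, 3}, {0, 1, 2, 3}, {3}, {0, 2, 3, 4}, {0, 1, 2, 3, 4}, {0, 3, 4}.
Accepting DFA states (contain an NFA accepting state): {2, 3}, {0, 1, 2}, {0, 1, 2, 3}, {0, 2, 3, 4}, {0, 1, 2, 3, 4}.

5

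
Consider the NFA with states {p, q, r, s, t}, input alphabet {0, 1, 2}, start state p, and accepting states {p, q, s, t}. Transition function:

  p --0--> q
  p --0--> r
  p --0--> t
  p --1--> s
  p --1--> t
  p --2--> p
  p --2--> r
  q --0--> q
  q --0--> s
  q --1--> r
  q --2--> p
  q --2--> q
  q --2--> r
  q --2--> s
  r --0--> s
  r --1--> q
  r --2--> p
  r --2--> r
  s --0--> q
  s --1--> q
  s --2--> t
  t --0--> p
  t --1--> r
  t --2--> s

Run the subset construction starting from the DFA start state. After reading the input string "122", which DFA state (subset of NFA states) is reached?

Start: {p}.
δ(p,1) = {s, t}.
Union: {s, t}.
After 1: {s, t}.
δ(s,2) = {t}; δ(t,2) = {s}.
Union: {s, t}.
After 2: {s, t}.
δ(s,2) = {t}; δ(t,2) = {s}.
Union: {s, t}.
After 2: {s, t}.

{s, t}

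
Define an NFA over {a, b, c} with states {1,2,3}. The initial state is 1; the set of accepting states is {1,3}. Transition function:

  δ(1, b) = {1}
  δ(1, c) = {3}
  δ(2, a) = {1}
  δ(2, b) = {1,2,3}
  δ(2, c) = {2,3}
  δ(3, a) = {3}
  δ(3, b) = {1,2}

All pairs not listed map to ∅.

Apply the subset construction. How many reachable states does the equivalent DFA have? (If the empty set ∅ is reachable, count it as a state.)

Start state of the DFA: {1}.
{1} --a--> ∅  [new]
{1} --b--> {1}  [seen]
{1} --c--> {3}  [new]
∅ --a--> ∅  [seen]
∅ --b--> ∅  [seen]
∅ --c--> ∅  [seen]
{3} --a--> {3}  [seen]
{3} --b--> {1,2}  [new]
{3} --c--> ∅  [seen]
{1,2} --a--> {1}  [seen]
{1,2} --b--> {1,2,3}  [new]
{1,2} --c--> {2,3}  [new]
{1,2,3} --a--> {1,3}  [new]
{1,2,3} --b--> {1,2,3}  [seen]
{1,2,3} --c--> {2,3}  [seen]
{2,3} --a--> {1,3}  [seen]
{2,3} --b--> {1,2,3}  [seen]
{2,3} --c--> {2,3}  [seen]
{1,3} --a--> {3}  [seen]
{1,3} --b--> {1,2}  [seen]
{1,3} --c--> {3}  [seen]
Reachable DFA states: {1}, ∅, {3}, {1,2}, {1,2,3}, {2,3}, {1,3}.

7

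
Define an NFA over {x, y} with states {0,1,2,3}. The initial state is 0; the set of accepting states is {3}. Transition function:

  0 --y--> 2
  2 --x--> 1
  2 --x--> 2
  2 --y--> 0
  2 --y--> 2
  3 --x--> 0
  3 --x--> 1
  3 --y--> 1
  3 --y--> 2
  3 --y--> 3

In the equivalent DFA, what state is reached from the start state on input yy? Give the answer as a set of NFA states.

{0,2}

Start: {0}.
δ(0,y) = {2}.
Union: {2}.
After y: {2}.
δ(2,y) = {0,2}.
Union: {0,2}.
After y: {0,2}.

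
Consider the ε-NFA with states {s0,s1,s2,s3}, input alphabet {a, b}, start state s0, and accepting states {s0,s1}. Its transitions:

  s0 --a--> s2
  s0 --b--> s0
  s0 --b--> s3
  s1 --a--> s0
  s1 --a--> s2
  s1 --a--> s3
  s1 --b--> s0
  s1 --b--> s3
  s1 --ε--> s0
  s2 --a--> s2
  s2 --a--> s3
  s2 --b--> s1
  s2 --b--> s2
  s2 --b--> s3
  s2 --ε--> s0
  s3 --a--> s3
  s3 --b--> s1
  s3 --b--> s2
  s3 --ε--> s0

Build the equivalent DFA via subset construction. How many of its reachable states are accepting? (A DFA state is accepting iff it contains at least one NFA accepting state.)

Start state of the DFA: {s0} (ε-closure of the NFA start).
{s0} --a--> {s0,s2}  [new]
{s0} --b--> {s0,s3}  [new]
{s0,s2} --a--> {s0,s2,s3}  [new]
{s0,s2} --b--> {s0,s1,s2,s3}  [new]
{s0,s3} --a--> {s0,s2,s3}  [seen]
{s0,s3} --b--> {s0,s1,s2,s3}  [seen]
{s0,s2,s3} --a--> {s0,s2,s3}  [seen]
{s0,s2,s3} --b--> {s0,s1,s2,s3}  [seen]
{s0,s1,s2,s3} --a--> {s0,s2,s3}  [seen]
{s0,s1,s2,s3} --b--> {s0,s1,s2,s3}  [seen]
Reachable DFA states: {s0}, {s0,s2}, {s0,s3}, {s0,s2,s3}, {s0,s1,s2,s3}.
Accepting DFA states (contain an NFA accepting state): {s0}, {s0,s2}, {s0,s3}, {s0,s2,s3}, {s0,s1,s2,s3}.

5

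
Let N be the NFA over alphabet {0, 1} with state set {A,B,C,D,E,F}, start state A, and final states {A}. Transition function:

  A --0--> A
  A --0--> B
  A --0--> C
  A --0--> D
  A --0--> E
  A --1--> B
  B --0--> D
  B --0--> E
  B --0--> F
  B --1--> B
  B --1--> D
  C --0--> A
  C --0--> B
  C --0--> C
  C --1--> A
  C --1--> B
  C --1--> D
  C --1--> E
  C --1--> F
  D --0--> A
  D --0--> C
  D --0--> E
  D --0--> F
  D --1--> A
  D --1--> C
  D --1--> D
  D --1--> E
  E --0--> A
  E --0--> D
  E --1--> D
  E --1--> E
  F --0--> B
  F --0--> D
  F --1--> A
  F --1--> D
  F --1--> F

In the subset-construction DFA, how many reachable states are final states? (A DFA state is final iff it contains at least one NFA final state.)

Start state of the DFA: {A}.
{A} --0--> {A,B,C,D,E}  [new]
{A} --1--> {B}  [new]
{A,B,C,D,E} --0--> {A,B,C,D,E,F}  [new]
{A,B,C,D,E} --1--> {A,B,C,D,E,F}  [seen]
{B} --0--> {D,E,F}  [new]
{B} --1--> {B,D}  [new]
{A,B,C,D,E,F} --0--> {A,B,C,D,E,F}  [seen]
{A,B,C,D,E,F} --1--> {A,B,C,D,E,F}  [seen]
{D,E,F} --0--> {A,B,C,D,E,F}  [seen]
{D,E,F} --1--> {A,C,D,E,F}  [new]
{B,D} --0--> {A,C,D,E,F}  [seen]
{B,D} --1--> {A,B,C,D,E}  [seen]
{A,C,D,E,F} --0--> {A,B,C,D,E,F}  [seen]
{A,C,D,E,F} --1--> {A,B,C,D,E,F}  [seen]
Reachable DFA states: {A}, {A,B,C,D,E}, {B}, {A,B,C,D,E,F}, {D,E,F}, {B,D}, {A,C,D,E,F}.
Accepting DFA states (contain an NFA accepting state): {A}, {A,B,C,D,E}, {A,B,C,D,E,F}, {A,C,D,E,F}.

4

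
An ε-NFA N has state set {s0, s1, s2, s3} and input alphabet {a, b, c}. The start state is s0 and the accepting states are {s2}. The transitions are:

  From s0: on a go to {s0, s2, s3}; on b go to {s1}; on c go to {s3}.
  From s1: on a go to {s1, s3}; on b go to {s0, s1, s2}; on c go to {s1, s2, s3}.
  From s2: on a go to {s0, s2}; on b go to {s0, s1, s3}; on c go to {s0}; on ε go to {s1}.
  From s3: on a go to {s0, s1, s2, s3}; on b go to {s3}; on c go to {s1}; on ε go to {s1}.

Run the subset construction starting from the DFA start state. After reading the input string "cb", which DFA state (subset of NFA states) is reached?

{s0, s1, s2, s3}

Start: {s0}.
δ(s0,c) = {s3}.
Union: {s3}.
ε-closure gives {s1, s3}.
After c: {s1, s3}.
δ(s1,b) = {s0, s1, s2}; δ(s3,b) = {s3}.
Union: {s0, s1, s2, s3}.
After b: {s0, s1, s2, s3}.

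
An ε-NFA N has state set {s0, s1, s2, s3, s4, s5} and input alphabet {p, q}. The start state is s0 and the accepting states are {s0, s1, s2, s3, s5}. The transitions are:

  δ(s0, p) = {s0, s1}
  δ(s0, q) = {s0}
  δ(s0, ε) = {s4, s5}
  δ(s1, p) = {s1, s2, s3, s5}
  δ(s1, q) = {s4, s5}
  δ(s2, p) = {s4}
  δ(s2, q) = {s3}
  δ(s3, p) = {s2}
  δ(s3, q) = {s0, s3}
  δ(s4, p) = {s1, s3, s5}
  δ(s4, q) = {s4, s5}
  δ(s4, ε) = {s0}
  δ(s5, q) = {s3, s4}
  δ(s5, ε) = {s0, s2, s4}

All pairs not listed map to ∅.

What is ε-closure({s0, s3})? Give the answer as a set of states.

Begin with {s0, s3}.
s0 →ε {s4, s5}; add s4, s5.
s5 →ε {s0, s2, s4}; add s2.
ε-closure = {s0, s2, s3, s4, s5}.

{s0, s2, s3, s4, s5}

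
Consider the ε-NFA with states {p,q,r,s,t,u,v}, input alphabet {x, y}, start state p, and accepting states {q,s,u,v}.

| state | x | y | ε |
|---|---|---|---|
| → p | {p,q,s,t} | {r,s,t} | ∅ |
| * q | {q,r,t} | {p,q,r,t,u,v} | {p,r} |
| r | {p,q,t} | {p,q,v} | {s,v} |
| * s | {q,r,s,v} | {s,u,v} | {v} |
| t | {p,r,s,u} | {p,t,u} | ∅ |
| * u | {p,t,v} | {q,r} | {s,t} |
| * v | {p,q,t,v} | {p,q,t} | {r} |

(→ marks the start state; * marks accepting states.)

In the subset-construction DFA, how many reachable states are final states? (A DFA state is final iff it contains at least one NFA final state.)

Start state of the DFA: {p} (ε-closure of the NFA start).
{p} --x--> {p,q,r,s,t,v}  [new]
{p} --y--> {r,s,t,v}  [new]
{p,q,r,s,t,v} --x--> {p,q,r,s,t,u,v}  [new]
{p,q,r,s,t,v} --y--> {p,q,r,s,t,u,v}  [seen]
{r,s,t,v} --x--> {p,q,r,s,t,u,v}  [seen]
{r,s,t,v} --y--> {p,q,r,s,t,u,v}  [seen]
{p,q,r,s,t,u,v} --x--> {p,q,r,s,t,u,v}  [seen]
{p,q,r,s,t,u,v} --y--> {p,q,r,s,t,u,v}  [seen]
Reachable DFA states: {p}, {p,q,r,s,t,v}, {r,s,t,v}, {p,q,r,s,t,u,v}.
Accepting DFA states (contain an NFA accepting state): {p,q,r,s,t,v}, {r,s,t,v}, {p,q,r,s,t,u,v}.

3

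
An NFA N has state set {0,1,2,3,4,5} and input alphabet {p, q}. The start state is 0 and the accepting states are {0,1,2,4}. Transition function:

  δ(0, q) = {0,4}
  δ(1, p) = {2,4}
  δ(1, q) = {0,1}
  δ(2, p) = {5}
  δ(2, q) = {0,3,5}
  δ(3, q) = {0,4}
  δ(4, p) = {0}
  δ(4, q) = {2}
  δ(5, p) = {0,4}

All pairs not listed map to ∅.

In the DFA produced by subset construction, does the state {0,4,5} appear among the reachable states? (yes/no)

Start state of the DFA: {0}.
{0} --p--> ∅  [new]
{0} --q--> {0,4}  [new]
∅ --p--> ∅  [seen]
∅ --q--> ∅  [seen]
{0,4} --p--> {0}  [seen]
{0,4} --q--> {0,2,4}  [new]
{0,2,4} --p--> {0,5}  [new]
{0,2,4} --q--> {0,2,3,4,5}  [new]
{0,5} --p--> {0,4}  [seen]
{0,5} --q--> {0,4}  [seen]
{0,2,3,4,5} --p--> {0,4,5}  [new]
{0,2,3,4,5} --q--> {0,2,3,4,5}  [seen]
{0,4,5} --p--> {0,4}  [seen]
{0,4,5} --q--> {0,2,4}  [seen]
Reachable DFA states: {0}, ∅, {0,4}, {0,2,4}, {0,5}, {0,2,3,4,5}, {0,4,5}.
{0,4,5} is among them.

yes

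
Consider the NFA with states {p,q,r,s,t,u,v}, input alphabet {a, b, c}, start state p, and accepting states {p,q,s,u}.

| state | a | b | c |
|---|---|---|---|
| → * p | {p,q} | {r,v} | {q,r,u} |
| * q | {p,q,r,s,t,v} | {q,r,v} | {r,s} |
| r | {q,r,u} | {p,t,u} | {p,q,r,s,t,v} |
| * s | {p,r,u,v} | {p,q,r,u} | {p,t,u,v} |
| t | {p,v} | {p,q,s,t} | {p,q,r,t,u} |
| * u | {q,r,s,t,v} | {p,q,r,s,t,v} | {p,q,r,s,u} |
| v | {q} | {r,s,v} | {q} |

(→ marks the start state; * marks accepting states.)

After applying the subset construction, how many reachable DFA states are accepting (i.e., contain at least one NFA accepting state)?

Start state of the DFA: {p}.
{p} --a--> {p,q}  [new]
{p} --b--> {r,v}  [new]
{p} --c--> {q,r,u}  [new]
{p,q} --a--> {p,q,r,s,t,v}  [new]
{p,q} --b--> {q,r,v}  [new]
{p,q} --c--> {q,r,s,u}  [new]
{r,v} --a--> {q,r,u}  [seen]
{r,v} --b--> {p,r,s,t,u,v}  [new]
{r,v} --c--> {p,q,r,s,t,v}  [seen]
{q,r,u} --a--> {p,q,r,s,t,u,v}  [new]
{q,r,u} --b--> {p,q,r,s,t,u,v}  [seen]
{q,r,u} --c--> {p,q,r,s,t,u,v}  [seen]
{p,q,r,s,t,v} --a--> {p,q,r,s,t,u,v}  [seen]
{p,q,r,s,t,v} --b--> {p,q,r,s,t,u,v}  [seen]
{p,q,r,s,t,v} --c--> {p,q,r,s,t,u,v}  [seen]
{q,r,v} --a--> {p,q,r,s,t,u,v}  [seen]
{q,r,v} --b--> {p,q,r,s,t,u,v}  [seen]
{q,r,v} --c--> {p,q,r,s,t,v}  [seen]
{q,r,s,u} --a--> {p,q,r,s,t,u,v}  [seen]
{q,r,s,u} --b--> {p,q,r,s,t,u,v}  [seen]
{q,r,s,u} --c--> {p,q,r,s,t,u,v}  [seen]
{p,r,s,t,u,v} --a--> {p,q,r,s,t,u,v}  [seen]
{p,r,s,t,u,v} --b--> {p,q,r,s,t,u,v}  [seen]
{p,r,s,t,u,v} --c--> {p,q,r,s,t,u,v}  [seen]
{p,q,r,s,t,u,v} --a--> {p,q,r,s,t,u,v}  [seen]
{p,q,r,s,t,u,v} --b--> {p,q,r,s,t,u,v}  [seen]
{p,q,r,s,t,u,v} --c--> {p,q,r,s,t,u,v}  [seen]
Reachable DFA states: {p}, {p,q}, {r,v}, {q,r,u}, {p,q,r,s,t,v}, {q,r,v}, {q,r,s,u}, {p,r,s,t,u,v}, {p,q,r,s,t,u,v}.
Accepting DFA states (contain an NFA accepting state): {p}, {p,q}, {q,r,u}, {p,q,r,s,t,v}, {q,r,v}, {q,r,s,u}, {p,r,s,t,u,v}, {p,q,r,s,t,u,v}.

8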